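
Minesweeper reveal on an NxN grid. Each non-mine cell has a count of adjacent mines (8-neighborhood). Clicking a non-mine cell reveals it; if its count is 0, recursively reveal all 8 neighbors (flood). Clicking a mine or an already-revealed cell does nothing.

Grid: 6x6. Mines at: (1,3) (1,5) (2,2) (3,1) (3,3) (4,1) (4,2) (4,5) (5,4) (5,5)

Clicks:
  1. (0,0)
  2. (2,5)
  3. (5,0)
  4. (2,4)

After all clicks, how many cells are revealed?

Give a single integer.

Click 1 (0,0) count=0: revealed 8 new [(0,0) (0,1) (0,2) (1,0) (1,1) (1,2) (2,0) (2,1)] -> total=8
Click 2 (2,5) count=1: revealed 1 new [(2,5)] -> total=9
Click 3 (5,0) count=1: revealed 1 new [(5,0)] -> total=10
Click 4 (2,4) count=3: revealed 1 new [(2,4)] -> total=11

Answer: 11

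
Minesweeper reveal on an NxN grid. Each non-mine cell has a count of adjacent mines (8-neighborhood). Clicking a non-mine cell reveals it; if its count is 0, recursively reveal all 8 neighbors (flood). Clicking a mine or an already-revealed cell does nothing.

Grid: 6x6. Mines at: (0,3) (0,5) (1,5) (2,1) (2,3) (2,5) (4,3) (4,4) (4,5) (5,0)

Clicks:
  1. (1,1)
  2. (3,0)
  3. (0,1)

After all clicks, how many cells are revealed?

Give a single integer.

Click 1 (1,1) count=1: revealed 1 new [(1,1)] -> total=1
Click 2 (3,0) count=1: revealed 1 new [(3,0)] -> total=2
Click 3 (0,1) count=0: revealed 5 new [(0,0) (0,1) (0,2) (1,0) (1,2)] -> total=7

Answer: 7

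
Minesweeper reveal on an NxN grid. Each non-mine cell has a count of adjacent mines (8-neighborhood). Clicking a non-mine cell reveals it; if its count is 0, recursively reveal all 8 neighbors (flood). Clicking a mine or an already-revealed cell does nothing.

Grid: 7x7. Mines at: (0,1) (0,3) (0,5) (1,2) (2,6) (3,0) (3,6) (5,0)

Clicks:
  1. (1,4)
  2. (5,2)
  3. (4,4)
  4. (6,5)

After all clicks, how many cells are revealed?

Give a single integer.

Answer: 31

Derivation:
Click 1 (1,4) count=2: revealed 1 new [(1,4)] -> total=1
Click 2 (5,2) count=0: revealed 30 new [(1,3) (1,5) (2,1) (2,2) (2,3) (2,4) (2,5) (3,1) (3,2) (3,3) (3,4) (3,5) (4,1) (4,2) (4,3) (4,4) (4,5) (4,6) (5,1) (5,2) (5,3) (5,4) (5,5) (5,6) (6,1) (6,2) (6,3) (6,4) (6,5) (6,6)] -> total=31
Click 3 (4,4) count=0: revealed 0 new [(none)] -> total=31
Click 4 (6,5) count=0: revealed 0 new [(none)] -> total=31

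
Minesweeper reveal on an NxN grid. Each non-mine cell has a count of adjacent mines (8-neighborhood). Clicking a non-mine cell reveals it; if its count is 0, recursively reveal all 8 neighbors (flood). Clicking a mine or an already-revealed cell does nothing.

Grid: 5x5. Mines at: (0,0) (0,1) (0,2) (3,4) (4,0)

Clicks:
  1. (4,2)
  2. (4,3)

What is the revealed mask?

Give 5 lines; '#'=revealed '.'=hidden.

Click 1 (4,2) count=0: revealed 15 new [(1,0) (1,1) (1,2) (1,3) (2,0) (2,1) (2,2) (2,3) (3,0) (3,1) (3,2) (3,3) (4,1) (4,2) (4,3)] -> total=15
Click 2 (4,3) count=1: revealed 0 new [(none)] -> total=15

Answer: .....
####.
####.
####.
.###.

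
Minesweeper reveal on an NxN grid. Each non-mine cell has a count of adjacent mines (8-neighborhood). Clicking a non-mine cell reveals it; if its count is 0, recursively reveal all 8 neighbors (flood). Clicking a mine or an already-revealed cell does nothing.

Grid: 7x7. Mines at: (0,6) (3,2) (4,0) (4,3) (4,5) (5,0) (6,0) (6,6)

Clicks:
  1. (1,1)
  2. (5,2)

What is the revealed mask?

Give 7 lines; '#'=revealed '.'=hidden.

Click 1 (1,1) count=0: revealed 26 new [(0,0) (0,1) (0,2) (0,3) (0,4) (0,5) (1,0) (1,1) (1,2) (1,3) (1,4) (1,5) (1,6) (2,0) (2,1) (2,2) (2,3) (2,4) (2,5) (2,6) (3,0) (3,1) (3,3) (3,4) (3,5) (3,6)] -> total=26
Click 2 (5,2) count=1: revealed 1 new [(5,2)] -> total=27

Answer: ######.
#######
#######
##.####
.......
..#....
.......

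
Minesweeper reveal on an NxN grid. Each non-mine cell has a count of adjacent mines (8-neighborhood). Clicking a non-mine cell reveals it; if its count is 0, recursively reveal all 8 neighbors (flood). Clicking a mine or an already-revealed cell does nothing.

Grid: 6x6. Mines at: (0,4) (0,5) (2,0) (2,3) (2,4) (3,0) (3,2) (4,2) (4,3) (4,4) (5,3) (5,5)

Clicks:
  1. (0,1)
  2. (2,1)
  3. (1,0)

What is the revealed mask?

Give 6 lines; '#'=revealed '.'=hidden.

Answer: ####..
####..
.#....
......
......
......

Derivation:
Click 1 (0,1) count=0: revealed 8 new [(0,0) (0,1) (0,2) (0,3) (1,0) (1,1) (1,2) (1,3)] -> total=8
Click 2 (2,1) count=3: revealed 1 new [(2,1)] -> total=9
Click 3 (1,0) count=1: revealed 0 new [(none)] -> total=9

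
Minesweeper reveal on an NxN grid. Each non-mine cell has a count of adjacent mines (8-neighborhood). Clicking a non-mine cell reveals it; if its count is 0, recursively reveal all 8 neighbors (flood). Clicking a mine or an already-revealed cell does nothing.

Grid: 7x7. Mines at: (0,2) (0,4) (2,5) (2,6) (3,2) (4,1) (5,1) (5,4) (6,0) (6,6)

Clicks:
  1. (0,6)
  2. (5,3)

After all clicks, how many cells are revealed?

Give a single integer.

Click 1 (0,6) count=0: revealed 4 new [(0,5) (0,6) (1,5) (1,6)] -> total=4
Click 2 (5,3) count=1: revealed 1 new [(5,3)] -> total=5

Answer: 5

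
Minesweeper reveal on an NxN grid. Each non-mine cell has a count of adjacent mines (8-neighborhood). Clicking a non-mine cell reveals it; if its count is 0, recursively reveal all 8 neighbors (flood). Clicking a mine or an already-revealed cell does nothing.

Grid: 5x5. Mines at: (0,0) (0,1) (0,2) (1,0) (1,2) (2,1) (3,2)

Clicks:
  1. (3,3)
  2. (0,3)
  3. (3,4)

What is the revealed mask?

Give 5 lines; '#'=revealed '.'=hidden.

Answer: ...##
...##
...##
...##
...##

Derivation:
Click 1 (3,3) count=1: revealed 1 new [(3,3)] -> total=1
Click 2 (0,3) count=2: revealed 1 new [(0,3)] -> total=2
Click 3 (3,4) count=0: revealed 8 new [(0,4) (1,3) (1,4) (2,3) (2,4) (3,4) (4,3) (4,4)] -> total=10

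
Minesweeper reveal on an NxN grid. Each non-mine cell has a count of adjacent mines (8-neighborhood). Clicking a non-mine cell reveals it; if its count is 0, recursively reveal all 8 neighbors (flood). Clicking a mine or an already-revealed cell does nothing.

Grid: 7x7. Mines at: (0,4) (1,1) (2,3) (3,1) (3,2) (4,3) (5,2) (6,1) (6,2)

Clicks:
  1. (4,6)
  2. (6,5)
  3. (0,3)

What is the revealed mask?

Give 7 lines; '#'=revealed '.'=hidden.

Answer: ...#.##
....###
....###
....###
....###
...####
...####

Derivation:
Click 1 (4,6) count=0: revealed 22 new [(0,5) (0,6) (1,4) (1,5) (1,6) (2,4) (2,5) (2,6) (3,4) (3,5) (3,6) (4,4) (4,5) (4,6) (5,3) (5,4) (5,5) (5,6) (6,3) (6,4) (6,5) (6,6)] -> total=22
Click 2 (6,5) count=0: revealed 0 new [(none)] -> total=22
Click 3 (0,3) count=1: revealed 1 new [(0,3)] -> total=23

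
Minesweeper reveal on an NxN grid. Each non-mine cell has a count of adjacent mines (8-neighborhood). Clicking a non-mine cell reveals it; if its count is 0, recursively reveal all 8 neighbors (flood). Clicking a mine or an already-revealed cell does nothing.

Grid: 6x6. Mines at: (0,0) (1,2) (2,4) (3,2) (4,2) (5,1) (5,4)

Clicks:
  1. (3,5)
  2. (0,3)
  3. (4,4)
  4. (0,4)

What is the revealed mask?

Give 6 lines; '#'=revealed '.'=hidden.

Answer: ...###
...###
......
.....#
....#.
......

Derivation:
Click 1 (3,5) count=1: revealed 1 new [(3,5)] -> total=1
Click 2 (0,3) count=1: revealed 1 new [(0,3)] -> total=2
Click 3 (4,4) count=1: revealed 1 new [(4,4)] -> total=3
Click 4 (0,4) count=0: revealed 5 new [(0,4) (0,5) (1,3) (1,4) (1,5)] -> total=8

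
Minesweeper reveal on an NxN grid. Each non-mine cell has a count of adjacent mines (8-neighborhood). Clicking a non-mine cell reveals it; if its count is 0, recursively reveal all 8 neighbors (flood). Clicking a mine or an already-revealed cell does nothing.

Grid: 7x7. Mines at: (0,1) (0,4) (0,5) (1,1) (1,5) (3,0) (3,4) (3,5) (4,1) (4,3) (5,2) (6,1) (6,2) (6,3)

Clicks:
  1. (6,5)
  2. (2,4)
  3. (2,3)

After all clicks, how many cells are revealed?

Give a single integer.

Answer: 11

Derivation:
Click 1 (6,5) count=0: revealed 9 new [(4,4) (4,5) (4,6) (5,4) (5,5) (5,6) (6,4) (6,5) (6,6)] -> total=9
Click 2 (2,4) count=3: revealed 1 new [(2,4)] -> total=10
Click 3 (2,3) count=1: revealed 1 new [(2,3)] -> total=11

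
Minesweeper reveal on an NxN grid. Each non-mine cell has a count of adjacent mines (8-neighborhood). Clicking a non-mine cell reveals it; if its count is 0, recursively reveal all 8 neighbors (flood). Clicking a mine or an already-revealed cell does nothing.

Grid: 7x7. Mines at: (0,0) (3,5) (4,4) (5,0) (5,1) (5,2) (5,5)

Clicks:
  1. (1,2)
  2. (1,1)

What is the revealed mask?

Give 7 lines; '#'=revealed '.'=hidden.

Answer: .######
#######
#######
#####..
####...
.......
.......

Derivation:
Click 1 (1,2) count=0: revealed 29 new [(0,1) (0,2) (0,3) (0,4) (0,5) (0,6) (1,0) (1,1) (1,2) (1,3) (1,4) (1,5) (1,6) (2,0) (2,1) (2,2) (2,3) (2,4) (2,5) (2,6) (3,0) (3,1) (3,2) (3,3) (3,4) (4,0) (4,1) (4,2) (4,3)] -> total=29
Click 2 (1,1) count=1: revealed 0 new [(none)] -> total=29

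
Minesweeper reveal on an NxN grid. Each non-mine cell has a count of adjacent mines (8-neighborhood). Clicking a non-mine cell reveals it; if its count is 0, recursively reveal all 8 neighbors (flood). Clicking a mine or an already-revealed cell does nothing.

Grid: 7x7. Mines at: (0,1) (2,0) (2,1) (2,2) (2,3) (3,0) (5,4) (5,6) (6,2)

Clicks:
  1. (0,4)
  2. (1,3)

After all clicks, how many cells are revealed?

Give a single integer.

Answer: 19

Derivation:
Click 1 (0,4) count=0: revealed 19 new [(0,2) (0,3) (0,4) (0,5) (0,6) (1,2) (1,3) (1,4) (1,5) (1,6) (2,4) (2,5) (2,6) (3,4) (3,5) (3,6) (4,4) (4,5) (4,6)] -> total=19
Click 2 (1,3) count=2: revealed 0 new [(none)] -> total=19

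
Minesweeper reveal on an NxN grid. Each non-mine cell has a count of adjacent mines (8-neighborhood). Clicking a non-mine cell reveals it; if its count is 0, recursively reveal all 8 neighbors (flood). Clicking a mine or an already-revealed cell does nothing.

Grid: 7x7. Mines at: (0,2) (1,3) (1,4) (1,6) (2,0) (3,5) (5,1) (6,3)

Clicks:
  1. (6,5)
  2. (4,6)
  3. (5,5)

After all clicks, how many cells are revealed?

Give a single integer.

Answer: 9

Derivation:
Click 1 (6,5) count=0: revealed 9 new [(4,4) (4,5) (4,6) (5,4) (5,5) (5,6) (6,4) (6,5) (6,6)] -> total=9
Click 2 (4,6) count=1: revealed 0 new [(none)] -> total=9
Click 3 (5,5) count=0: revealed 0 new [(none)] -> total=9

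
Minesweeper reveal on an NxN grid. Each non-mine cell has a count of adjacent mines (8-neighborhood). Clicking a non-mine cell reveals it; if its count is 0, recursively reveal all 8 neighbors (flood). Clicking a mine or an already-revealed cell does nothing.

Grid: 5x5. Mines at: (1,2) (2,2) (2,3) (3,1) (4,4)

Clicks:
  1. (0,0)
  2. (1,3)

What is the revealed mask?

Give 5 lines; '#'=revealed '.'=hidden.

Click 1 (0,0) count=0: revealed 6 new [(0,0) (0,1) (1,0) (1,1) (2,0) (2,1)] -> total=6
Click 2 (1,3) count=3: revealed 1 new [(1,3)] -> total=7

Answer: ##...
##.#.
##...
.....
.....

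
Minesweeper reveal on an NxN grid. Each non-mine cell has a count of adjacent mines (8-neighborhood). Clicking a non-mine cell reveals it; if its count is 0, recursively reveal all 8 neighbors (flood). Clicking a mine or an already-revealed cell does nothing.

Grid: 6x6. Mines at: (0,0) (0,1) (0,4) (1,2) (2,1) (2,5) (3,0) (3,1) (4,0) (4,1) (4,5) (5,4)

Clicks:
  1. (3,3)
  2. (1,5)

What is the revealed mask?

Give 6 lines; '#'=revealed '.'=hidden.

Click 1 (3,3) count=0: revealed 9 new [(2,2) (2,3) (2,4) (3,2) (3,3) (3,4) (4,2) (4,3) (4,4)] -> total=9
Click 2 (1,5) count=2: revealed 1 new [(1,5)] -> total=10

Answer: ......
.....#
..###.
..###.
..###.
......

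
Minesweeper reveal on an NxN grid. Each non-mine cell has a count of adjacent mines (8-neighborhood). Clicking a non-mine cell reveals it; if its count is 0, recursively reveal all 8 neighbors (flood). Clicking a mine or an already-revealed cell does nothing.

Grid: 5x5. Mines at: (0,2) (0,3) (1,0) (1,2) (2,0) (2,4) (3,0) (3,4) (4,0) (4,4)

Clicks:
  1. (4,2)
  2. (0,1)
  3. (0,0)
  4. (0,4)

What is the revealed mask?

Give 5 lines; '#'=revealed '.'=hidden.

Answer: ##..#
.....
.###.
.###.
.###.

Derivation:
Click 1 (4,2) count=0: revealed 9 new [(2,1) (2,2) (2,3) (3,1) (3,2) (3,3) (4,1) (4,2) (4,3)] -> total=9
Click 2 (0,1) count=3: revealed 1 new [(0,1)] -> total=10
Click 3 (0,0) count=1: revealed 1 new [(0,0)] -> total=11
Click 4 (0,4) count=1: revealed 1 new [(0,4)] -> total=12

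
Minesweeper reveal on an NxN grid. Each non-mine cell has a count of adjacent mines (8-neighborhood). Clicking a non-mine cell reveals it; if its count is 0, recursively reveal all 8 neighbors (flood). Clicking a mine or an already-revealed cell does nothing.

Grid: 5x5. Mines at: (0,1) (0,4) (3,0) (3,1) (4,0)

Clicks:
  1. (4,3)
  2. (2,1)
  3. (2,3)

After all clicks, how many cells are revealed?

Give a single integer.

Click 1 (4,3) count=0: revealed 12 new [(1,2) (1,3) (1,4) (2,2) (2,3) (2,4) (3,2) (3,3) (3,4) (4,2) (4,3) (4,4)] -> total=12
Click 2 (2,1) count=2: revealed 1 new [(2,1)] -> total=13
Click 3 (2,3) count=0: revealed 0 new [(none)] -> total=13

Answer: 13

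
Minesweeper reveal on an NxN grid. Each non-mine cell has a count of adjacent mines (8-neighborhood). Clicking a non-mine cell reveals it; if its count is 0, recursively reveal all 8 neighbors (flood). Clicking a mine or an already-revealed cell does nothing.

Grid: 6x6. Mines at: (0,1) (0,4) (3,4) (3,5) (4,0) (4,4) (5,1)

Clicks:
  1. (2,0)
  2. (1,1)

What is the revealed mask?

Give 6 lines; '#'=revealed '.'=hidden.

Answer: ......
####..
####..
####..
.###..
......

Derivation:
Click 1 (2,0) count=0: revealed 15 new [(1,0) (1,1) (1,2) (1,3) (2,0) (2,1) (2,2) (2,3) (3,0) (3,1) (3,2) (3,3) (4,1) (4,2) (4,3)] -> total=15
Click 2 (1,1) count=1: revealed 0 new [(none)] -> total=15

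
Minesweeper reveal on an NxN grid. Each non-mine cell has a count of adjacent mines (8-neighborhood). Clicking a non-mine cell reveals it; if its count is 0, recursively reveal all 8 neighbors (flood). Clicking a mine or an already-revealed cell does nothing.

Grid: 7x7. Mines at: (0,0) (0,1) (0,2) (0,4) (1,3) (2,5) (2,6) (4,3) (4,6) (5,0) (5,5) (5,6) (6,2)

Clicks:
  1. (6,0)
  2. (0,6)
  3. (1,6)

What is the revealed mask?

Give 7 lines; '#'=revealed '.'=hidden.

Answer: .....##
.....##
.......
.......
.......
.......
#......

Derivation:
Click 1 (6,0) count=1: revealed 1 new [(6,0)] -> total=1
Click 2 (0,6) count=0: revealed 4 new [(0,5) (0,6) (1,5) (1,6)] -> total=5
Click 3 (1,6) count=2: revealed 0 new [(none)] -> total=5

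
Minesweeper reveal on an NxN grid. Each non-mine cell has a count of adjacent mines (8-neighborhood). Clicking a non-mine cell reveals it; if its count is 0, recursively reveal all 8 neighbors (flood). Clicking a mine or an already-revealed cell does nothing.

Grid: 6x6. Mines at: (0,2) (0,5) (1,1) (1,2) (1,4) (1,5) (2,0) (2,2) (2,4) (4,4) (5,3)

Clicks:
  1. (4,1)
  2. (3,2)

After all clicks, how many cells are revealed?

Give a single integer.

Click 1 (4,1) count=0: revealed 9 new [(3,0) (3,1) (3,2) (4,0) (4,1) (4,2) (5,0) (5,1) (5,2)] -> total=9
Click 2 (3,2) count=1: revealed 0 new [(none)] -> total=9

Answer: 9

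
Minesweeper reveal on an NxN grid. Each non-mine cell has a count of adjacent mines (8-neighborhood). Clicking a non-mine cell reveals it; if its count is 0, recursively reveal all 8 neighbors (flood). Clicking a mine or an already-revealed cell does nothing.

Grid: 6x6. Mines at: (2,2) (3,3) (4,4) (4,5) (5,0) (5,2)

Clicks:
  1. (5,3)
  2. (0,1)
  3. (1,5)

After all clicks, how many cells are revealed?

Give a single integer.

Click 1 (5,3) count=2: revealed 1 new [(5,3)] -> total=1
Click 2 (0,1) count=0: revealed 23 new [(0,0) (0,1) (0,2) (0,3) (0,4) (0,5) (1,0) (1,1) (1,2) (1,3) (1,4) (1,5) (2,0) (2,1) (2,3) (2,4) (2,5) (3,0) (3,1) (3,4) (3,5) (4,0) (4,1)] -> total=24
Click 3 (1,5) count=0: revealed 0 new [(none)] -> total=24

Answer: 24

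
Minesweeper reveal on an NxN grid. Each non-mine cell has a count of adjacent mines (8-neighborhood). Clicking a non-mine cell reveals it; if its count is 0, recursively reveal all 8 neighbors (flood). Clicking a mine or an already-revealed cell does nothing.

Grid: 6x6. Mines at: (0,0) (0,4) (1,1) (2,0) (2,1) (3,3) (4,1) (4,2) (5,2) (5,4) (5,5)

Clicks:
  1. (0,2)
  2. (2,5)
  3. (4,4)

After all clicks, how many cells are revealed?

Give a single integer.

Answer: 9

Derivation:
Click 1 (0,2) count=1: revealed 1 new [(0,2)] -> total=1
Click 2 (2,5) count=0: revealed 8 new [(1,4) (1,5) (2,4) (2,5) (3,4) (3,5) (4,4) (4,5)] -> total=9
Click 3 (4,4) count=3: revealed 0 new [(none)] -> total=9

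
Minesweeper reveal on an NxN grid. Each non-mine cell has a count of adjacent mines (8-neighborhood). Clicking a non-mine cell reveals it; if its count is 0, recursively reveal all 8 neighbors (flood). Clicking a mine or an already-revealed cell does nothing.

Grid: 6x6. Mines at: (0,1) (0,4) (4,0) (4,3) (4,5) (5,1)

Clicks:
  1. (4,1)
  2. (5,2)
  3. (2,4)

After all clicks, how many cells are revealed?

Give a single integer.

Click 1 (4,1) count=2: revealed 1 new [(4,1)] -> total=1
Click 2 (5,2) count=2: revealed 1 new [(5,2)] -> total=2
Click 3 (2,4) count=0: revealed 18 new [(1,0) (1,1) (1,2) (1,3) (1,4) (1,5) (2,0) (2,1) (2,2) (2,3) (2,4) (2,5) (3,0) (3,1) (3,2) (3,3) (3,4) (3,5)] -> total=20

Answer: 20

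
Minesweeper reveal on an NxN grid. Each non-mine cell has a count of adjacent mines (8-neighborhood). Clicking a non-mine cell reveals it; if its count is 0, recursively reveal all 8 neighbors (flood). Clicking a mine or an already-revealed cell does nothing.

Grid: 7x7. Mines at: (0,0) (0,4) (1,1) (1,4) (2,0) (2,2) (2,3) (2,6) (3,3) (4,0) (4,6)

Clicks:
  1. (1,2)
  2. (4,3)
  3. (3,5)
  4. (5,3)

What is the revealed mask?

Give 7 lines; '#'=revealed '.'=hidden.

Answer: .......
..#....
.......
.....#.
.#####.
#######
#######

Derivation:
Click 1 (1,2) count=3: revealed 1 new [(1,2)] -> total=1
Click 2 (4,3) count=1: revealed 1 new [(4,3)] -> total=2
Click 3 (3,5) count=2: revealed 1 new [(3,5)] -> total=3
Click 4 (5,3) count=0: revealed 18 new [(4,1) (4,2) (4,4) (4,5) (5,0) (5,1) (5,2) (5,3) (5,4) (5,5) (5,6) (6,0) (6,1) (6,2) (6,3) (6,4) (6,5) (6,6)] -> total=21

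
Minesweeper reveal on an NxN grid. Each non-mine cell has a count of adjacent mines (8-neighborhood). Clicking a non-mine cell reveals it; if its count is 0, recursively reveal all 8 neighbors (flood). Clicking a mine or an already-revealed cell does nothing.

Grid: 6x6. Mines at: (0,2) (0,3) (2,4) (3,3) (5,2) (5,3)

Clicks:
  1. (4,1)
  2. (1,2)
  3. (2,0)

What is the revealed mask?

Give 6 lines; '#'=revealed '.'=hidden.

Click 1 (4,1) count=1: revealed 1 new [(4,1)] -> total=1
Click 2 (1,2) count=2: revealed 1 new [(1,2)] -> total=2
Click 3 (2,0) count=0: revealed 14 new [(0,0) (0,1) (1,0) (1,1) (2,0) (2,1) (2,2) (3,0) (3,1) (3,2) (4,0) (4,2) (5,0) (5,1)] -> total=16

Answer: ##....
###...
###...
###...
###...
##....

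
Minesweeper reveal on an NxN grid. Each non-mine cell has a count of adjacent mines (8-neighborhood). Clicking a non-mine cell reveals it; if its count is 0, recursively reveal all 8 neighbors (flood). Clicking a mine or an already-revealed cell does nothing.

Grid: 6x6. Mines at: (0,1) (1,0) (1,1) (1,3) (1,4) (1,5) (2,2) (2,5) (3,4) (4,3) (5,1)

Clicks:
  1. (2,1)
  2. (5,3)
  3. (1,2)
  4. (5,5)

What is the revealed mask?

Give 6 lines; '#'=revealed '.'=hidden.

Click 1 (2,1) count=3: revealed 1 new [(2,1)] -> total=1
Click 2 (5,3) count=1: revealed 1 new [(5,3)] -> total=2
Click 3 (1,2) count=4: revealed 1 new [(1,2)] -> total=3
Click 4 (5,5) count=0: revealed 4 new [(4,4) (4,5) (5,4) (5,5)] -> total=7

Answer: ......
..#...
.#....
......
....##
...###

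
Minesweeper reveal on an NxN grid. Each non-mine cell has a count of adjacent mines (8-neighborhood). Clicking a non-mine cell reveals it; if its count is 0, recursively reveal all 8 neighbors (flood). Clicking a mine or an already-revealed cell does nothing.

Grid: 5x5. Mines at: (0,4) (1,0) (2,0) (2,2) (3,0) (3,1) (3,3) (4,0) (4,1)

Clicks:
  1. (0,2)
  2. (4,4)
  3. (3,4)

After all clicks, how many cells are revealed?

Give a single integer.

Answer: 8

Derivation:
Click 1 (0,2) count=0: revealed 6 new [(0,1) (0,2) (0,3) (1,1) (1,2) (1,3)] -> total=6
Click 2 (4,4) count=1: revealed 1 new [(4,4)] -> total=7
Click 3 (3,4) count=1: revealed 1 new [(3,4)] -> total=8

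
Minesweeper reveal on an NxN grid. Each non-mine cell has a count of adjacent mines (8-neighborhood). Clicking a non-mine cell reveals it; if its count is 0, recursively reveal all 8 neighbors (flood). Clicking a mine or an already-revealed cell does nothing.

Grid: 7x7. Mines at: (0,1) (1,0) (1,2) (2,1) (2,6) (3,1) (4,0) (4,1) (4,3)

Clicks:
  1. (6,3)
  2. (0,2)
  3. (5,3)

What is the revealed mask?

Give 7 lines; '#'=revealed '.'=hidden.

Click 1 (6,3) count=0: revealed 20 new [(3,4) (3,5) (3,6) (4,4) (4,5) (4,6) (5,0) (5,1) (5,2) (5,3) (5,4) (5,5) (5,6) (6,0) (6,1) (6,2) (6,3) (6,4) (6,5) (6,6)] -> total=20
Click 2 (0,2) count=2: revealed 1 new [(0,2)] -> total=21
Click 3 (5,3) count=1: revealed 0 new [(none)] -> total=21

Answer: ..#....
.......
.......
....###
....###
#######
#######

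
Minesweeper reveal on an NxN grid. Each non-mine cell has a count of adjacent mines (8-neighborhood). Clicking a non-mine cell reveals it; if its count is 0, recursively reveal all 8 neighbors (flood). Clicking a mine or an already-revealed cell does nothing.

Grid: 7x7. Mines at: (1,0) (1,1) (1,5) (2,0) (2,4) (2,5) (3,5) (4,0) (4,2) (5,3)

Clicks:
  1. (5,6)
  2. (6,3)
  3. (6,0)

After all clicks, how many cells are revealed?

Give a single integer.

Answer: 16

Derivation:
Click 1 (5,6) count=0: revealed 9 new [(4,4) (4,5) (4,6) (5,4) (5,5) (5,6) (6,4) (6,5) (6,6)] -> total=9
Click 2 (6,3) count=1: revealed 1 new [(6,3)] -> total=10
Click 3 (6,0) count=0: revealed 6 new [(5,0) (5,1) (5,2) (6,0) (6,1) (6,2)] -> total=16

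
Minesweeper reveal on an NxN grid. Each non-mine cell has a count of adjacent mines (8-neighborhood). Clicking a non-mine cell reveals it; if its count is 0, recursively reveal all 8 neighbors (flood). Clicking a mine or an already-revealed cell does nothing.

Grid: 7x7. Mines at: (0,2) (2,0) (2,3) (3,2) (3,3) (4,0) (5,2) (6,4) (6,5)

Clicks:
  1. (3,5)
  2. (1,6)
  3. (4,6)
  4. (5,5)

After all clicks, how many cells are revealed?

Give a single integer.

Click 1 (3,5) count=0: revealed 20 new [(0,3) (0,4) (0,5) (0,6) (1,3) (1,4) (1,5) (1,6) (2,4) (2,5) (2,6) (3,4) (3,5) (3,6) (4,4) (4,5) (4,6) (5,4) (5,5) (5,6)] -> total=20
Click 2 (1,6) count=0: revealed 0 new [(none)] -> total=20
Click 3 (4,6) count=0: revealed 0 new [(none)] -> total=20
Click 4 (5,5) count=2: revealed 0 new [(none)] -> total=20

Answer: 20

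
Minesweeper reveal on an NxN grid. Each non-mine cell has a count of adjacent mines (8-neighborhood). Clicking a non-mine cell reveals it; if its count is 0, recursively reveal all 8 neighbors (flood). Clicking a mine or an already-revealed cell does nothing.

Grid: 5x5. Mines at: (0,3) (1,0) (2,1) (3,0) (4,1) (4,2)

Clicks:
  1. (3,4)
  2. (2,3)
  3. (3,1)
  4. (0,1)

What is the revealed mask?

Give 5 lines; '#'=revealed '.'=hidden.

Answer: .#...
..###
..###
.####
...##

Derivation:
Click 1 (3,4) count=0: revealed 11 new [(1,2) (1,3) (1,4) (2,2) (2,3) (2,4) (3,2) (3,3) (3,4) (4,3) (4,4)] -> total=11
Click 2 (2,3) count=0: revealed 0 new [(none)] -> total=11
Click 3 (3,1) count=4: revealed 1 new [(3,1)] -> total=12
Click 4 (0,1) count=1: revealed 1 new [(0,1)] -> total=13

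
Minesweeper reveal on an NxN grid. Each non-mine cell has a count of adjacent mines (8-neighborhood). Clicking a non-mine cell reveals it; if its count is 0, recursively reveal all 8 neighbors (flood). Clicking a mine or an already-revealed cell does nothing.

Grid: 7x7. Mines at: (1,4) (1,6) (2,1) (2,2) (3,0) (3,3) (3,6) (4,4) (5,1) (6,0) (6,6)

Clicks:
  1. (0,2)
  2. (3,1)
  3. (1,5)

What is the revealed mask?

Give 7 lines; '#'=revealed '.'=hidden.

Answer: ####...
####.#.
.......
.#.....
.......
.......
.......

Derivation:
Click 1 (0,2) count=0: revealed 8 new [(0,0) (0,1) (0,2) (0,3) (1,0) (1,1) (1,2) (1,3)] -> total=8
Click 2 (3,1) count=3: revealed 1 new [(3,1)] -> total=9
Click 3 (1,5) count=2: revealed 1 new [(1,5)] -> total=10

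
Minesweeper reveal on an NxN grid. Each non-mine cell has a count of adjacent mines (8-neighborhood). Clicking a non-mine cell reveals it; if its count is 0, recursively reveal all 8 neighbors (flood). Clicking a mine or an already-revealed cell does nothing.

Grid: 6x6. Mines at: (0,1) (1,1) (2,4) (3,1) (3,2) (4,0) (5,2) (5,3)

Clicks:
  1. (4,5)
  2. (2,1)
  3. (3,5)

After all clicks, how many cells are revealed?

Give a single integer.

Click 1 (4,5) count=0: revealed 6 new [(3,4) (3,5) (4,4) (4,5) (5,4) (5,5)] -> total=6
Click 2 (2,1) count=3: revealed 1 new [(2,1)] -> total=7
Click 3 (3,5) count=1: revealed 0 new [(none)] -> total=7

Answer: 7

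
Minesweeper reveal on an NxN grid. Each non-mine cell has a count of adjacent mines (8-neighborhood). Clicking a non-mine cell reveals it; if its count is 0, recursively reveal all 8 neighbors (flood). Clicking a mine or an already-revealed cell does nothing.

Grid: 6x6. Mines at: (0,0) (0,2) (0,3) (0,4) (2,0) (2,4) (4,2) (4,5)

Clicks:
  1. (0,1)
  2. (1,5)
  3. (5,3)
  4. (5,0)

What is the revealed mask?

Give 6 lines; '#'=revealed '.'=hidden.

Click 1 (0,1) count=2: revealed 1 new [(0,1)] -> total=1
Click 2 (1,5) count=2: revealed 1 new [(1,5)] -> total=2
Click 3 (5,3) count=1: revealed 1 new [(5,3)] -> total=3
Click 4 (5,0) count=0: revealed 6 new [(3,0) (3,1) (4,0) (4,1) (5,0) (5,1)] -> total=9

Answer: .#....
.....#
......
##....
##....
##.#..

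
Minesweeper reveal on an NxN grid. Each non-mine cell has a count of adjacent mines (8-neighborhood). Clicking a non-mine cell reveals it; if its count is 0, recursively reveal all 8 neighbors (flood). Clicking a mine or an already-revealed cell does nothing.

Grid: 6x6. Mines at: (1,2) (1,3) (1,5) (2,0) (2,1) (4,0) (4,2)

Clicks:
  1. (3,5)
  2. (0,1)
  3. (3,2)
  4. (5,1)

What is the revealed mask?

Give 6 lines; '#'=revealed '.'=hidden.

Answer: .#....
......
...###
..####
...###
.#.###

Derivation:
Click 1 (3,5) count=0: revealed 12 new [(2,3) (2,4) (2,5) (3,3) (3,4) (3,5) (4,3) (4,4) (4,5) (5,3) (5,4) (5,5)] -> total=12
Click 2 (0,1) count=1: revealed 1 new [(0,1)] -> total=13
Click 3 (3,2) count=2: revealed 1 new [(3,2)] -> total=14
Click 4 (5,1) count=2: revealed 1 new [(5,1)] -> total=15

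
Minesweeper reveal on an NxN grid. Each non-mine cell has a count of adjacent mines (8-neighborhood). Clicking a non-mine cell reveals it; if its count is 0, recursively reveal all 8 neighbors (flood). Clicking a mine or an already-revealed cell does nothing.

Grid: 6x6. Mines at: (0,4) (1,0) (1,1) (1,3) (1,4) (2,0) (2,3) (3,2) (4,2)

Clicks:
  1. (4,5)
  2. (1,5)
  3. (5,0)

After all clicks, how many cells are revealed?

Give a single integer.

Answer: 18

Derivation:
Click 1 (4,5) count=0: revealed 11 new [(2,4) (2,5) (3,3) (3,4) (3,5) (4,3) (4,4) (4,5) (5,3) (5,4) (5,5)] -> total=11
Click 2 (1,5) count=2: revealed 1 new [(1,5)] -> total=12
Click 3 (5,0) count=0: revealed 6 new [(3,0) (3,1) (4,0) (4,1) (5,0) (5,1)] -> total=18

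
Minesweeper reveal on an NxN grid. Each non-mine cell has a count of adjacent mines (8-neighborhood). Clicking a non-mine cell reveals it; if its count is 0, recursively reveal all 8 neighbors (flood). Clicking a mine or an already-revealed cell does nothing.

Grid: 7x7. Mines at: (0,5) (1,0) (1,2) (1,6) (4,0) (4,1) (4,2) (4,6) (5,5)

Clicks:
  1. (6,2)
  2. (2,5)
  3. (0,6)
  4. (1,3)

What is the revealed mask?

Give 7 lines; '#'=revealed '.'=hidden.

Answer: ......#
...#...
.....#.
.......
.......
#####..
#####..

Derivation:
Click 1 (6,2) count=0: revealed 10 new [(5,0) (5,1) (5,2) (5,3) (5,4) (6,0) (6,1) (6,2) (6,3) (6,4)] -> total=10
Click 2 (2,5) count=1: revealed 1 new [(2,5)] -> total=11
Click 3 (0,6) count=2: revealed 1 new [(0,6)] -> total=12
Click 4 (1,3) count=1: revealed 1 new [(1,3)] -> total=13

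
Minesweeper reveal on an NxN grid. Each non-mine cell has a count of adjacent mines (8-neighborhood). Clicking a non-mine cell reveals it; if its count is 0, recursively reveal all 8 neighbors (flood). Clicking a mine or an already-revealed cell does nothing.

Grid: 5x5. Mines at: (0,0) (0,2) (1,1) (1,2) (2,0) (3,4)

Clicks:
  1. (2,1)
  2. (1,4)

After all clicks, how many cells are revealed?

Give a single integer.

Answer: 7

Derivation:
Click 1 (2,1) count=3: revealed 1 new [(2,1)] -> total=1
Click 2 (1,4) count=0: revealed 6 new [(0,3) (0,4) (1,3) (1,4) (2,3) (2,4)] -> total=7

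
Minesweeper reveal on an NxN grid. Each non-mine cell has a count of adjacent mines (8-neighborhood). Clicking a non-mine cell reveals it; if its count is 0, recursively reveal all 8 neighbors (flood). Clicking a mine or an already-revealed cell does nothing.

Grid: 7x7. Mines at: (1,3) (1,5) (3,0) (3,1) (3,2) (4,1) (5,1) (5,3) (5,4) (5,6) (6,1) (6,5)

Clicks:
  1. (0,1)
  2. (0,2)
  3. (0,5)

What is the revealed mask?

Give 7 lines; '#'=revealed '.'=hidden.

Click 1 (0,1) count=0: revealed 9 new [(0,0) (0,1) (0,2) (1,0) (1,1) (1,2) (2,0) (2,1) (2,2)] -> total=9
Click 2 (0,2) count=1: revealed 0 new [(none)] -> total=9
Click 3 (0,5) count=1: revealed 1 new [(0,5)] -> total=10

Answer: ###..#.
###....
###....
.......
.......
.......
.......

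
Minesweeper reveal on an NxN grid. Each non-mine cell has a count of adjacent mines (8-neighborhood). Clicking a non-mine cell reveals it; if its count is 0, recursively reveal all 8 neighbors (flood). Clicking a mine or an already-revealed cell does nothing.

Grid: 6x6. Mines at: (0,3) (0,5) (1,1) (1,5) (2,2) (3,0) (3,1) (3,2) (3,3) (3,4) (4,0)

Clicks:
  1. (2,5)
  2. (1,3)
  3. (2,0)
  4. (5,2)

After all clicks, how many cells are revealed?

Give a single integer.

Click 1 (2,5) count=2: revealed 1 new [(2,5)] -> total=1
Click 2 (1,3) count=2: revealed 1 new [(1,3)] -> total=2
Click 3 (2,0) count=3: revealed 1 new [(2,0)] -> total=3
Click 4 (5,2) count=0: revealed 10 new [(4,1) (4,2) (4,3) (4,4) (4,5) (5,1) (5,2) (5,3) (5,4) (5,5)] -> total=13

Answer: 13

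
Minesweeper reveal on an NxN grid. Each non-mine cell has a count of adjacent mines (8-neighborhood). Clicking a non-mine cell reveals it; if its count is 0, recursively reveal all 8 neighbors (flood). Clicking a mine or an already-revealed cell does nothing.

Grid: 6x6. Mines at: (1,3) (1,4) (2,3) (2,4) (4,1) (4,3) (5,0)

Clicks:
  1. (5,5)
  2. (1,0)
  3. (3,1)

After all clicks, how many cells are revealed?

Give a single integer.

Answer: 18

Derivation:
Click 1 (5,5) count=0: revealed 6 new [(3,4) (3,5) (4,4) (4,5) (5,4) (5,5)] -> total=6
Click 2 (1,0) count=0: revealed 12 new [(0,0) (0,1) (0,2) (1,0) (1,1) (1,2) (2,0) (2,1) (2,2) (3,0) (3,1) (3,2)] -> total=18
Click 3 (3,1) count=1: revealed 0 new [(none)] -> total=18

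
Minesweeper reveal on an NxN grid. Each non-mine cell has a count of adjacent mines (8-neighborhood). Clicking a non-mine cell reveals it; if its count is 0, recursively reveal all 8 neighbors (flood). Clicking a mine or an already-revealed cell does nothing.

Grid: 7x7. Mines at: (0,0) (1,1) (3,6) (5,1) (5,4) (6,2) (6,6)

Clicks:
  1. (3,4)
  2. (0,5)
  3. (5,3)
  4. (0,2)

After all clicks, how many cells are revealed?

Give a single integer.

Answer: 30

Derivation:
Click 1 (3,4) count=0: revealed 29 new [(0,2) (0,3) (0,4) (0,5) (0,6) (1,2) (1,3) (1,4) (1,5) (1,6) (2,0) (2,1) (2,2) (2,3) (2,4) (2,5) (2,6) (3,0) (3,1) (3,2) (3,3) (3,4) (3,5) (4,0) (4,1) (4,2) (4,3) (4,4) (4,5)] -> total=29
Click 2 (0,5) count=0: revealed 0 new [(none)] -> total=29
Click 3 (5,3) count=2: revealed 1 new [(5,3)] -> total=30
Click 4 (0,2) count=1: revealed 0 new [(none)] -> total=30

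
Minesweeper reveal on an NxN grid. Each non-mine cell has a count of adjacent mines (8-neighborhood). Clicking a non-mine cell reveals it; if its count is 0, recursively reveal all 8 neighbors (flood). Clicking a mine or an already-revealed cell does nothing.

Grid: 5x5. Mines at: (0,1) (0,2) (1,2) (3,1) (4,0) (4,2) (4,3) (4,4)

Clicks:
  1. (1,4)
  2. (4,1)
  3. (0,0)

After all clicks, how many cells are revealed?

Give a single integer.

Answer: 10

Derivation:
Click 1 (1,4) count=0: revealed 8 new [(0,3) (0,4) (1,3) (1,4) (2,3) (2,4) (3,3) (3,4)] -> total=8
Click 2 (4,1) count=3: revealed 1 new [(4,1)] -> total=9
Click 3 (0,0) count=1: revealed 1 new [(0,0)] -> total=10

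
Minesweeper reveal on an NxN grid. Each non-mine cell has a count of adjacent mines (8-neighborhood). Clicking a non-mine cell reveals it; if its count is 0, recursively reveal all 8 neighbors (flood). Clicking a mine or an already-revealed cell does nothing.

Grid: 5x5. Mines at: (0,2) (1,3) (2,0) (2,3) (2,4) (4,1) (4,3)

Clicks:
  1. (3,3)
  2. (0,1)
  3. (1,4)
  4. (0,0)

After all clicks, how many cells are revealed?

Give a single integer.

Click 1 (3,3) count=3: revealed 1 new [(3,3)] -> total=1
Click 2 (0,1) count=1: revealed 1 new [(0,1)] -> total=2
Click 3 (1,4) count=3: revealed 1 new [(1,4)] -> total=3
Click 4 (0,0) count=0: revealed 3 new [(0,0) (1,0) (1,1)] -> total=6

Answer: 6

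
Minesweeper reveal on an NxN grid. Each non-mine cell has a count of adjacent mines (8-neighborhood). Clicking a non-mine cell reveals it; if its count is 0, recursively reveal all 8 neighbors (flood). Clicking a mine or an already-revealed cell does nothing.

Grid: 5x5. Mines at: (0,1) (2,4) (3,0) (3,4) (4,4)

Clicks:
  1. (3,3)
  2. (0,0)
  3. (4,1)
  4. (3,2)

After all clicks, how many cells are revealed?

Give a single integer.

Answer: 13

Derivation:
Click 1 (3,3) count=3: revealed 1 new [(3,3)] -> total=1
Click 2 (0,0) count=1: revealed 1 new [(0,0)] -> total=2
Click 3 (4,1) count=1: revealed 1 new [(4,1)] -> total=3
Click 4 (3,2) count=0: revealed 10 new [(1,1) (1,2) (1,3) (2,1) (2,2) (2,3) (3,1) (3,2) (4,2) (4,3)] -> total=13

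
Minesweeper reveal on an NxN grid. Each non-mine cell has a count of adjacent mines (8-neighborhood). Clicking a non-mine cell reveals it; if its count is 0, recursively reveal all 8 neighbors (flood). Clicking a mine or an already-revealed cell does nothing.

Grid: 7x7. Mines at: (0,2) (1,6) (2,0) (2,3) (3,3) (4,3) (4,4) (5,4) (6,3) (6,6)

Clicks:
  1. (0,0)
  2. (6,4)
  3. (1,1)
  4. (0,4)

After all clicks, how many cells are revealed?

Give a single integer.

Click 1 (0,0) count=0: revealed 4 new [(0,0) (0,1) (1,0) (1,1)] -> total=4
Click 2 (6,4) count=2: revealed 1 new [(6,4)] -> total=5
Click 3 (1,1) count=2: revealed 0 new [(none)] -> total=5
Click 4 (0,4) count=0: revealed 6 new [(0,3) (0,4) (0,5) (1,3) (1,4) (1,5)] -> total=11

Answer: 11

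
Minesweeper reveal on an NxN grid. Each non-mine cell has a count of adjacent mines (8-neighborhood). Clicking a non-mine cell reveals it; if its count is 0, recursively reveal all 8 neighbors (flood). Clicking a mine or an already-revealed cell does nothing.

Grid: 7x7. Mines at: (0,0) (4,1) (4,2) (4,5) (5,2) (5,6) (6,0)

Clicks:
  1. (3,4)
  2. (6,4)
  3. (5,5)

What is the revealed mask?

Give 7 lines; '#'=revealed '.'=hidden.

Answer: .......
.......
.......
....#..
.......
...###.
...###.

Derivation:
Click 1 (3,4) count=1: revealed 1 new [(3,4)] -> total=1
Click 2 (6,4) count=0: revealed 6 new [(5,3) (5,4) (5,5) (6,3) (6,4) (6,5)] -> total=7
Click 3 (5,5) count=2: revealed 0 new [(none)] -> total=7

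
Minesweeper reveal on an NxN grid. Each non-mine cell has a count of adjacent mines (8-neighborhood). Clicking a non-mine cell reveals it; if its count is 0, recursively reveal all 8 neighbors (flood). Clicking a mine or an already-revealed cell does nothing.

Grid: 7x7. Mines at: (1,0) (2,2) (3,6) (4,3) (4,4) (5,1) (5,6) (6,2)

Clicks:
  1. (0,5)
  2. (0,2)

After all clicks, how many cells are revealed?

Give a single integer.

Click 1 (0,5) count=0: revealed 19 new [(0,1) (0,2) (0,3) (0,4) (0,5) (0,6) (1,1) (1,2) (1,3) (1,4) (1,5) (1,6) (2,3) (2,4) (2,5) (2,6) (3,3) (3,4) (3,5)] -> total=19
Click 2 (0,2) count=0: revealed 0 new [(none)] -> total=19

Answer: 19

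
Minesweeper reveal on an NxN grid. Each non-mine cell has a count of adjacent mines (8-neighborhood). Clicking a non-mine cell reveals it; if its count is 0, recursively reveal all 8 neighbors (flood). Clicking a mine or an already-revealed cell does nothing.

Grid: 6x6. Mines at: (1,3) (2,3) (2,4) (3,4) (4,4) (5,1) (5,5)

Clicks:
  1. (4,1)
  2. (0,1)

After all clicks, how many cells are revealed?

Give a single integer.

Click 1 (4,1) count=1: revealed 1 new [(4,1)] -> total=1
Click 2 (0,1) count=0: revealed 14 new [(0,0) (0,1) (0,2) (1,0) (1,1) (1,2) (2,0) (2,1) (2,2) (3,0) (3,1) (3,2) (4,0) (4,2)] -> total=15

Answer: 15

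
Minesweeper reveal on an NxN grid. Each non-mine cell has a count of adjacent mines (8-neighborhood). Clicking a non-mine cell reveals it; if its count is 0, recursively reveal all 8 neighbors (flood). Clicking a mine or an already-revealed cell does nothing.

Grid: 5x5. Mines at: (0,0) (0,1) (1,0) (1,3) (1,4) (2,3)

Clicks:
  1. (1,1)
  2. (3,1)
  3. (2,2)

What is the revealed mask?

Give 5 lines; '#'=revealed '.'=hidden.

Click 1 (1,1) count=3: revealed 1 new [(1,1)] -> total=1
Click 2 (3,1) count=0: revealed 13 new [(2,0) (2,1) (2,2) (3,0) (3,1) (3,2) (3,3) (3,4) (4,0) (4,1) (4,2) (4,3) (4,4)] -> total=14
Click 3 (2,2) count=2: revealed 0 new [(none)] -> total=14

Answer: .....
.#...
###..
#####
#####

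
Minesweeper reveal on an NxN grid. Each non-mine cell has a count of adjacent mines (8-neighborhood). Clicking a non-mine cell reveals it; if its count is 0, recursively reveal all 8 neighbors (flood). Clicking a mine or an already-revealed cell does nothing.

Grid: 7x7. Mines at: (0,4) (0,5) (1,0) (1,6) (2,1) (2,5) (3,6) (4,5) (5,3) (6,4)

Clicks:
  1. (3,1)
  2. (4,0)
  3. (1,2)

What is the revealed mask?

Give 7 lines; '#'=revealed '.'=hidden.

Click 1 (3,1) count=1: revealed 1 new [(3,1)] -> total=1
Click 2 (4,0) count=0: revealed 11 new [(3,0) (3,2) (4,0) (4,1) (4,2) (5,0) (5,1) (5,2) (6,0) (6,1) (6,2)] -> total=12
Click 3 (1,2) count=1: revealed 1 new [(1,2)] -> total=13

Answer: .......
..#....
.......
###....
###....
###....
###....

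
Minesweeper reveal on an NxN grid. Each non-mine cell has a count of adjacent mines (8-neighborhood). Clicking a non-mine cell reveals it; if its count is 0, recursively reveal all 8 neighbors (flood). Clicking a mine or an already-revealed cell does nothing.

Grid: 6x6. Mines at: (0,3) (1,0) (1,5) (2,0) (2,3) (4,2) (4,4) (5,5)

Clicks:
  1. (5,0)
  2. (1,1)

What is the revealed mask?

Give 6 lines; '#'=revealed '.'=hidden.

Click 1 (5,0) count=0: revealed 6 new [(3,0) (3,1) (4,0) (4,1) (5,0) (5,1)] -> total=6
Click 2 (1,1) count=2: revealed 1 new [(1,1)] -> total=7

Answer: ......
.#....
......
##....
##....
##....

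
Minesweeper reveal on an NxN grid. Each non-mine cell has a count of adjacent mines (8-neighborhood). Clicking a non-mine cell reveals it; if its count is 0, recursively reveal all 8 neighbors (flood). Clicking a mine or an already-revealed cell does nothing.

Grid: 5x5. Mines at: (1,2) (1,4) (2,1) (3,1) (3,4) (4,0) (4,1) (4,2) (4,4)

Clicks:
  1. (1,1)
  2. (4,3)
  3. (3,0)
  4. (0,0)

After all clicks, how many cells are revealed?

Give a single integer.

Answer: 6

Derivation:
Click 1 (1,1) count=2: revealed 1 new [(1,1)] -> total=1
Click 2 (4,3) count=3: revealed 1 new [(4,3)] -> total=2
Click 3 (3,0) count=4: revealed 1 new [(3,0)] -> total=3
Click 4 (0,0) count=0: revealed 3 new [(0,0) (0,1) (1,0)] -> total=6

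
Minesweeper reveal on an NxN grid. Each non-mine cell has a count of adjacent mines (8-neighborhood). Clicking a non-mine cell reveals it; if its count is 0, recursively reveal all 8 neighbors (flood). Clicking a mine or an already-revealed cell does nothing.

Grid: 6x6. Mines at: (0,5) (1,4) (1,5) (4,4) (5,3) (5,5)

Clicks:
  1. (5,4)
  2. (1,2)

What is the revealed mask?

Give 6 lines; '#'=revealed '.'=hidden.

Answer: ####..
####..
####..
####..
####..
###.#.

Derivation:
Click 1 (5,4) count=3: revealed 1 new [(5,4)] -> total=1
Click 2 (1,2) count=0: revealed 23 new [(0,0) (0,1) (0,2) (0,3) (1,0) (1,1) (1,2) (1,3) (2,0) (2,1) (2,2) (2,3) (3,0) (3,1) (3,2) (3,3) (4,0) (4,1) (4,2) (4,3) (5,0) (5,1) (5,2)] -> total=24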